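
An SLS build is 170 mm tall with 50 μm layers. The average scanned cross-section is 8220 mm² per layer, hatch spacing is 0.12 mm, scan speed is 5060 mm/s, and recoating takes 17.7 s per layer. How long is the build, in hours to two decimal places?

Number of layers: 170 / 0.05 → 3400 (rounded up).
Scan path per layer: 8220 / 0.12 → 68500 mm.
Laser time per layer = 68500 / 5060, so 13.5375 s.
Per-layer time: 13.5375 + 17.7 → 31.2375 s.
Total: 3400 × 31.2375 s = 106207.5 s → 29.50 hours.

29.50 hours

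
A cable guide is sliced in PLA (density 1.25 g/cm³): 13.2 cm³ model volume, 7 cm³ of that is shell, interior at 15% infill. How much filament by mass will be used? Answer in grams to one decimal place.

9.9 g

Infill region: 13.2 − 7 → 6.2 cm³.
Infill deposited = 0.15 × 6.2, so 0.93 cm³.
Deposited volume = 7 + 0.93, so 7.93 cm³.
Mass: 7.93 × 1.25 → 9.9125 g.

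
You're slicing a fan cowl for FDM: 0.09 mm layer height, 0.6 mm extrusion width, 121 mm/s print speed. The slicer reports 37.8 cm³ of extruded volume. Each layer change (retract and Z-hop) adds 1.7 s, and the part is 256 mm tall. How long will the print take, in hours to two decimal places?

Line area = 0.09 × 0.6, so 0.054 mm².
Toolpath length = 37.8 cm³ / 0.054 mm² = 37800 / 0.054 = 700000 mm.
Extrusion time = 700000 / 121 = 5785.1 s.
Number of layers: 256 / 0.09 → 2845 (rounded up).
Z-hop total: 2845 × 1.7 → 4836.5 s.
Total = 5785.1 + 4836.5 = 10621.6 s = 2.95 hours.

2.95 hours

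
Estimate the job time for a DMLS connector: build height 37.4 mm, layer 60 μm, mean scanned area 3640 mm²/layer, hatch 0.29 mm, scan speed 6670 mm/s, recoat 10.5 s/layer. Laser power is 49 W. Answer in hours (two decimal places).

2.15 hours

Layers = ⌈37.4/0.06⌉ = 624.
Hatch length per layer = 3640 / 0.29, so 12551.7 mm.
Per-layer scan time: 12551.7 / 6670 → 1.8818 s.
Layer cycle: 1.8818 + 10.5 → 12.3818 s.
624 layers × 12.3818 s/layer = 7726.2432 s, i.e. 2.15 hours.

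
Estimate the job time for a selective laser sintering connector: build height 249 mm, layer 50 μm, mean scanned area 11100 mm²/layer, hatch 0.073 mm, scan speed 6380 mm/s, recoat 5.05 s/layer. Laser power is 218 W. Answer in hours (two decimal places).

39.95 hours

Number of layers: 249 / 0.05 → 4980 (rounded up).
Scan path per layer = 11100 / 0.073 = 152054.8 mm.
Per-layer scan time = 152054.8 / 6380 = 23.833 s.
Per-layer time: 23.833 + 5.05 → 28.883 s.
Build time = 4980 × 28.883 = 143837.34 s = 39.95 hours.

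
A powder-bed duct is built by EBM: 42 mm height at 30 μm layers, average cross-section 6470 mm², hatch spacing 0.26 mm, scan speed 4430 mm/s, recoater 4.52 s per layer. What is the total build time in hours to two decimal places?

3.94 hours

Number of layers: 42 / 0.03 → 1400 (rounded up).
Per-layer scan distance = 6470 / 0.26, so 24884.6 mm.
Beam time per layer = 24884.6 / 4430, so 5.6173 s.
Per-layer time = 5.6173 + 4.52, so 10.1373 s.
Build time = 1400 × 10.1373 = 14192.22 s = 3.94 hours.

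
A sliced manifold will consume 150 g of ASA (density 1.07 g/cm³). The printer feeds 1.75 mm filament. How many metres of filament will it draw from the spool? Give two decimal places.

Extruded volume: 150/1.07 = 140.1869 cm³ (140186.9 mm³).
A = π r² = π × 0.875² = 2.4053 mm².
Length = 140186.9 / 2.4053 = 58282.5 mm = 58.28 m.

58.28 m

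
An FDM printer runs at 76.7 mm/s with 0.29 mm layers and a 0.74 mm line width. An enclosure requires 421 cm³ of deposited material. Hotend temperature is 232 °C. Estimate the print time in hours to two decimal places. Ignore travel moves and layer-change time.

7.10 hours

Bead cross-section = 0.29 × 0.74, so 0.2146 mm².
Toolpath length = 421 cm³ / 0.2146 mm² = 421000 / 0.2146 = 1961789.4 mm.
Print-move time = 1961789.4 / 76.7, so 25577.4 s.
Converting: 25577.4 s = 7.10 hours.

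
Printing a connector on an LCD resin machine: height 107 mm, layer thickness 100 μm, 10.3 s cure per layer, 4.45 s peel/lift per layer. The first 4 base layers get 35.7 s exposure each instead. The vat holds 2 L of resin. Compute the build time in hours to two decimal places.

4.41 hours

Layers = ⌈107/0.1⌉ = 1070.
Base layers = 4 × (35.7 + 4.45) = 160.6 s.
Remaining layers = 1066 × (10.3 + 4.45) = 15723.5 s.
Total = 160.6 + 15723.5 = 15884.1 s = 4.41 hours.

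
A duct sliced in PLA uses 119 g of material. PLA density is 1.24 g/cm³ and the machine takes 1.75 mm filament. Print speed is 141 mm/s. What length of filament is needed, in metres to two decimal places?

Volume = 119 g / 1.24 g·cm⁻³ = 95.9677 cm³ = 95967.7 mm³.
Filament cross-section = π × (1.75/2)² = 2.4053 mm².
Length = 95967.7 / 2.4053 = 39898.43 mm = 39.90 m.

39.90 m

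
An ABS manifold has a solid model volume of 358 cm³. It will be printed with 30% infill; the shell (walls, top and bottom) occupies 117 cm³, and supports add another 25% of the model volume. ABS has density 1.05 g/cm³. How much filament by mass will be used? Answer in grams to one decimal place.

Interior volume = 358 − 117, so 241 cm³.
Infill volume = 0.30 × 241 = 72.3 cm³.
Support = 0.25 × 358, so 89.5 cm³.
Total extruded = 117 + 72.3 + 89.5, so 278.8 cm³.
Mass = 278.8 × 1.05, so 292.74 g.

292.7 g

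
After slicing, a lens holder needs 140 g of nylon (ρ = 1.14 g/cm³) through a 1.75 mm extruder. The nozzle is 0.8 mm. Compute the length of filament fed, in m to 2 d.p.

Volume = 140 g / 1.14 g·cm⁻³ = 122.807 cm³ = 122807 mm³.
A = π r² = π × 0.875² = 2.4053 mm².
Length = 122807 / 2.4053 = 51056.83 mm = 51.06 m.

51.06 m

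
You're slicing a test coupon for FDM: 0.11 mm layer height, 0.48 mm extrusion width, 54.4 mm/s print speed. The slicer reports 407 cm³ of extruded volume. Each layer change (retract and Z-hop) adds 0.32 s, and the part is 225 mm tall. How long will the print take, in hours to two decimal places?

39.54 hours

Line area = 0.11 × 0.48 = 0.0528 mm².
Path length: 407000 mm³ / 0.0528 mm² → 7708333.3 mm.
Extrusion time = 7708333.3 / 54.4, so 141697.3 s.
Number of layers: 225 / 0.11 → 2046 (rounded up).
Z-hop total = 2046 × 0.32, so 654.72 s.
Total = 141697.3 + 654.72 = 142352.02 s = 39.54 hours.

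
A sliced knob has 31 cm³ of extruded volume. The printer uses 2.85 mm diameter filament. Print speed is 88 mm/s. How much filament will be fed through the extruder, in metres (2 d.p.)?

Filament cross-section = π × (2.85/2)² = 6.3794 mm².
L = 31000 mm³ / 6.3794 mm² = 4859.39 mm, i.e. 4.86 m.

4.86 m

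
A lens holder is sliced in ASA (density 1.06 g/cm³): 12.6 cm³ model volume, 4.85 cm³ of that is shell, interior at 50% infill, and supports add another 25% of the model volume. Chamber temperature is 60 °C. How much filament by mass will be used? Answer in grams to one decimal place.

12.6 g

Infill region: 12.6 − 4.85 → 7.75 cm³.
Deposited infill = 0.50 × 7.75, so 3.875 cm³.
Support: 0.25 × 12.6 → 3.15 cm³.
Total printed volume: 4.85 + 3.875 + 3.15 → 11.875 cm³.
Mass = 11.875 × 1.06, so 12.5875 g.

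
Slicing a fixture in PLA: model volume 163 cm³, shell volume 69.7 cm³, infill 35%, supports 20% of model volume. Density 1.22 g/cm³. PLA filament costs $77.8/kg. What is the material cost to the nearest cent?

$12.81

Infill region: 163 − 69.7 → 93.3 cm³.
Deposited infill = 0.35 × 93.3 = 32.655 cm³.
Support = 0.20 × 163 = 32.6 cm³.
Total extruded: 69.7 + 32.655 + 32.6 → 134.955 cm³.
Mass = 134.955 × 1.22, so 164.6451 g.
At $77.8/kg: 164.6451/1000 × 77.8 = $12.81.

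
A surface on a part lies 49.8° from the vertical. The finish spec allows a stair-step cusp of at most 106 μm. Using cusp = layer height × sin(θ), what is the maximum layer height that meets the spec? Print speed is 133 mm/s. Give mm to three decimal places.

t = h_c / sin θ = 0.106 / 0.7638 = 0.139 mm.

0.139 mm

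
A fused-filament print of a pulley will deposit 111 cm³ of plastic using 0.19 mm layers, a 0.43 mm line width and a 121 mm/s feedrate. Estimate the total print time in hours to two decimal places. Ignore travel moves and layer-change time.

Line area: 0.19 × 0.43 → 0.0817 mm².
Total extruded path = 111000/0.0817 = 1358629.1 mm.
Time extruding = 1358629.1 / 121, so 11228.3 s.
That's 11228.3 s → 3.12 hours.

3.12 hours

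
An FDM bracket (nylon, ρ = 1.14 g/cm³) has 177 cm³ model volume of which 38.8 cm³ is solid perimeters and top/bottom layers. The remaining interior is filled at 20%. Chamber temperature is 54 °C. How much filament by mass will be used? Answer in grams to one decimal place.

Interior volume = 177 − 38.8, so 138.2 cm³.
Deposited infill = 0.20 × 138.2 = 27.64 cm³.
Total extruded = 38.8 + 27.64, so 66.44 cm³.
Mass = 66.44 × 1.14 = 75.7416 g.

75.7 g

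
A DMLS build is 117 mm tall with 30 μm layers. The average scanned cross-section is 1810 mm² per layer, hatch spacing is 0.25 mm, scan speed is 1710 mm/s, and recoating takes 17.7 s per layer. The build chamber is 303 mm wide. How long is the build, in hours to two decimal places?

Layer count = ceil(117 / 0.03) = 3900.
Hatch length per layer = 1810 / 0.25 = 7240 mm.
Scan time per layer = 7240 / 1710, so 4.2339 s.
Time per layer = 4.2339 + 17.7, so 21.9339 s.
Total: 3900 × 21.9339 s = 85542.21 s → 23.76 hours.

23.76 hours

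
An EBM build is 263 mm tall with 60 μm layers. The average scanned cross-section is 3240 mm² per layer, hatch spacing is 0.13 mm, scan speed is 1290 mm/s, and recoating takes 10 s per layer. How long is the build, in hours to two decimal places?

35.71 hours

Layer count = ceil(263 / 0.06) = 4384.
Scan path per layer = 3240 / 0.13 = 24923.1 mm.
Beam time per layer: 24923.1 / 1290 → 19.3202 s.
Per-layer time: 19.3202 + 10 → 29.3202 s.
Total: 4384 × 29.3202 s = 128539.7568 s → 35.71 hours.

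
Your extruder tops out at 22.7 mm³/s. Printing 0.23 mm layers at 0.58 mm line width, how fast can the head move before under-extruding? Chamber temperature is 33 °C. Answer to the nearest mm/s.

170 mm/s

A = 0.23 × 0.58, so 0.1334 mm².
Max speed = 22.7 / 0.1334 = 170.16 ≈ 170 mm/s.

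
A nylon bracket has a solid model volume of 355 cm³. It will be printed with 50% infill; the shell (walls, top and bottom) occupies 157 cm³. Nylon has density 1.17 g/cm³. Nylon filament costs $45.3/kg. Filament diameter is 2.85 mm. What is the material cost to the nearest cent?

Interior volume = 355 − 157 = 198 cm³.
Infill deposited: 0.50 × 198 → 99 cm³.
Deposited volume: 157 + 99 → 256 cm³.
Mass = 256 × 1.17 = 299.52 g.
Cost = 299.52 g / 1000 × $45.3/kg = $13.57.

$13.57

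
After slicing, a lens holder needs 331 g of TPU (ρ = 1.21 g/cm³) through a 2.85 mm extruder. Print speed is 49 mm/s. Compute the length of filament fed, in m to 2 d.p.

Volume = 331 g / 1.21 g·cm⁻³ = 273.5537 cm³ = 273553.7 mm³.
Cross-section of 2.85 mm filament: π·(2.85/2)² = 6.3794 mm².
Length = 273553.7 / 6.3794 = 42880.79 mm = 42.88 m.

42.88 m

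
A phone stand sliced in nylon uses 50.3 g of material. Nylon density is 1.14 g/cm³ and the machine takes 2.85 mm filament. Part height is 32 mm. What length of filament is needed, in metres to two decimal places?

Volume = 50.3 g / 1.14 g·cm⁻³ = 44.1228 cm³ = 44122.8 mm³.
Filament cross-section = π × (2.85/2)² = 6.3794 mm².
Length = 44122.8 / 6.3794 = 6916.45 mm = 6.92 m.

6.92 m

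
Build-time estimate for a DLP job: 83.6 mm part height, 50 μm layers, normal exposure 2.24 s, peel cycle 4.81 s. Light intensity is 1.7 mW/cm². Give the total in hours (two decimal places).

3.27 hours

Layers = ⌈83.6/0.05⌉ = 1672.
Per-layer time = 2.24 + 4.81 = 7.05 s.
Build time: 1672 × 7.05 s = 11787.6 s, i.e. 3.27 hours.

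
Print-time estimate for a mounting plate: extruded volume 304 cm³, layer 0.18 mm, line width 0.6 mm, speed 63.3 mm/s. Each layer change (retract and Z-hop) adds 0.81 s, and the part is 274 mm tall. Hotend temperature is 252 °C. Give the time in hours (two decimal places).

12.69 hours

Line area = 0.18 × 0.6 = 0.108 mm².
Toolpath length = 304 cm³ / 0.108 mm² = 304000 / 0.108 = 2814814.8 mm.
Print-move time = 2814814.8 / 63.3 = 44467.8 s.
Number of layers: 274 / 0.18 → 1523 (rounded up).
Z-hop total: 1523 × 0.81 → 1233.63 s.
Altogether 44467.8 + 1233.63 = 45701.43 s, i.e. 12.69 hours.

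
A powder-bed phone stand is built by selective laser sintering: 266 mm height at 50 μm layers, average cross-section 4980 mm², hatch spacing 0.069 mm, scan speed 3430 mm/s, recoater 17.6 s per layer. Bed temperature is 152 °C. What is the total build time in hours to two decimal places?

Number of layers: 266 / 0.05 → 5320 (rounded up).
Scan path per layer = 4980 / 0.069, so 72173.9 mm.
Scan time per layer = 72173.9 / 3430, so 21.042 s.
Per-layer time = 21.042 + 17.6 = 38.642 s.
Build time = 5320 × 38.642 = 205575.44 s = 57.10 hours.

57.10 hours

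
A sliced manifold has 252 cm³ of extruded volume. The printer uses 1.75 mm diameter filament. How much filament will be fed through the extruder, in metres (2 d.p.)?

104.77 m

A = π r² = π × 0.875² = 2.4053 mm².
Length = 252 cm³ / 2.4053 mm² = 252000 / 2.4053 = 104768.64 mm = 104.77 m.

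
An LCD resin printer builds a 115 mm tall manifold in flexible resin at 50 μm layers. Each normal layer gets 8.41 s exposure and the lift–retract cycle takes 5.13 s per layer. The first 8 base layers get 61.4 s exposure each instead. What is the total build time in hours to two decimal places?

8.77 hours

Layers = ⌈115/0.05⌉ = 2300.
Burn-in layers = 8 × (61.4 + 5.13) = 532.24 s.
Remaining layers: 2292 × (8.41 + 5.13) → 31033.68 s.
Sum: 532.24 + 31033.68 = 31565.92 s → 8.77 hours.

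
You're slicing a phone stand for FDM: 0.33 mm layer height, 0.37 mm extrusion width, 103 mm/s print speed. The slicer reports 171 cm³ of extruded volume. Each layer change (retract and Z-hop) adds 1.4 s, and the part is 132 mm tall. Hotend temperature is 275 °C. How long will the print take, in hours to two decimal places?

3.93 hours

Bead cross-section = 0.33 × 0.37, so 0.1221 mm².
Total extruded path = 171000/0.1221 = 1400491.4 mm.
Print-move time = 1400491.4 / 103 = 13597 s.
Layers = ⌈132/0.33⌉ = 400.
Non-print overhead = 400 × 1.4, so 560 s.
Altogether 13597 + 560 = 14157 s, i.e. 3.93 hours.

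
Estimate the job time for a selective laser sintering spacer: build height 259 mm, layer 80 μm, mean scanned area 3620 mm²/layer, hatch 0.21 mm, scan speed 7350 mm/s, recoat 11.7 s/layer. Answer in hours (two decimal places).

12.63 hours

Layer count = ceil(259 / 0.08) = 3238.
Hatch length per layer = 3620 / 0.21, so 17238.1 mm.
Laser time per layer: 17238.1 / 7350 → 2.3453 s.
Per-layer time = 2.3453 + 11.7, so 14.0453 s.
Total: 3238 × 14.0453 s = 45478.6814 s → 12.63 hours.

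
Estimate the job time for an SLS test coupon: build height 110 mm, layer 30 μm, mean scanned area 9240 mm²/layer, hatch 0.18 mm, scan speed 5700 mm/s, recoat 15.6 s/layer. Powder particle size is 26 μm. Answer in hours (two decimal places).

25.06 hours

Layer count = ceil(110 / 0.03) = 3667.
Per-layer scan distance = 9240 / 0.18 = 51333.3 mm.
Per-layer scan time = 51333.3 / 5700, so 9.0058 s.
Per-layer time = 9.0058 + 15.6 = 24.6058 s.
3667 layers × 24.6058 s/layer = 90229.4686 s, i.e. 25.06 hours.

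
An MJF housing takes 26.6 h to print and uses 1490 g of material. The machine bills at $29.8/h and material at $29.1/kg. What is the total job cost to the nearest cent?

Time charge = 29.8 × 26.6 = $792.68.
Material cost = 29.1 × 1490/1000 = $43.359.
Total = 792.68 + 43.359 = 836.039 ≈ $836.04.

$836.04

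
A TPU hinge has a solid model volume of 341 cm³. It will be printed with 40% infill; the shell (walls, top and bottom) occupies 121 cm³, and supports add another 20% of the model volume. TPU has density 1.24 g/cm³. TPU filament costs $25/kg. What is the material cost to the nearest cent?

Infill region = 341 − 121 = 220 cm³.
Deposited infill: 0.40 × 220 → 88 cm³.
Support = 0.20 × 341, so 68.2 cm³.
Total printed volume = 121 + 88 + 68.2, so 277.2 cm³.
Mass = 277.2 × 1.24, so 343.728 g.
Cost = 343.728 g / 1000 × $25/kg = $8.59.

$8.59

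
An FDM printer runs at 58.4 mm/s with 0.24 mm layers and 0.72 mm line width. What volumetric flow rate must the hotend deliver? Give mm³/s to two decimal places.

10.09

Bead cross-section: 0.24 × 0.72 → 0.1728 mm².
Volumetric flow = 58.4 × 0.1728 = 10.09 mm³/s.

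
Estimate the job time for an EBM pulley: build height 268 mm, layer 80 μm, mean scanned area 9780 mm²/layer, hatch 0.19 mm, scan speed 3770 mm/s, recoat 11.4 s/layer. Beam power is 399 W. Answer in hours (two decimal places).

23.31 hours

Number of layers: 268 / 0.08 → 3350 (rounded up).
Scan path per layer = 9780 / 0.19, so 51473.7 mm.
Beam time per layer = 51473.7 / 3770, so 13.6535 s.
Layer cycle: 13.6535 + 11.4 → 25.0535 s.
Build time = 3350 × 25.0535 = 83929.225 s = 23.31 hours.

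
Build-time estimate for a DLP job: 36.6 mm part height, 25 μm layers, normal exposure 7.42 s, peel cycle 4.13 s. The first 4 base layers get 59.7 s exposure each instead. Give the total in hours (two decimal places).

4.76 hours

Layers = ⌈36.6/0.025⌉ = 1464.
Base layers: 4 × (59.7 + 4.13) → 255.32 s.
Normal layers = 1460 × (7.42 + 4.13), so 16863 s.
Total = 255.32 + 16863 = 17118.32 s = 4.76 hours.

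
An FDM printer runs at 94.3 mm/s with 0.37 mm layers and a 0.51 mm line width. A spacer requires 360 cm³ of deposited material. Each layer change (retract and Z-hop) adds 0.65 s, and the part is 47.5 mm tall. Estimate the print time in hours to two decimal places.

Bead cross-section = 0.37 × 0.51 = 0.1887 mm².
Path length: 360000 mm³ / 0.1887 mm² → 1907790.1 mm.
Time extruding: 1907790.1 / 94.3 → 20231.1 s.
Layer count = ceil(47.5 / 0.37) = 129.
Non-print overhead = 129 × 0.65 = 83.85 s.
Altogether 20231.1 + 83.85 = 20314.95 s, i.e. 5.64 hours.

5.64 hours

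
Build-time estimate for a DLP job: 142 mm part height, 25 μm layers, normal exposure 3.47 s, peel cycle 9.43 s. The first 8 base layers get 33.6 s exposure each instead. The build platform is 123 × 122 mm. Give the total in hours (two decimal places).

20.42 hours

Layer count = ceil(142 / 0.025) = 5680.
Burn-in layers = 8 × (33.6 + 9.43), so 344.24 s.
Normal layers = 5672 × (3.47 + 9.43), so 73168.8 s.
Sum: 344.24 + 73168.8 = 73513.04 s → 20.42 hours.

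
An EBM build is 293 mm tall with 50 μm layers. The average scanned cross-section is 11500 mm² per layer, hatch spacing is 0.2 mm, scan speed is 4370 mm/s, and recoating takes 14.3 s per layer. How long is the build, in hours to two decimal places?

Layer count = ceil(293 / 0.05) = 5860.
Per-layer scan distance = 11500 / 0.2, so 57500 mm.
Per-layer scan time: 57500 / 4370 → 13.1579 s.
Layer cycle = 13.1579 + 14.3, so 27.4579 s.
Total: 5860 × 27.4579 s = 160903.294 s → 44.70 hours.

44.70 hours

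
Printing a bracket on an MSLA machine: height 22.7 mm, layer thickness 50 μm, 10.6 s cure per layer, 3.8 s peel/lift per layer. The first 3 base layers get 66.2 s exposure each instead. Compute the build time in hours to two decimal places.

1.86 hours

Layers = ⌈22.7/0.05⌉ = 454.
Bottom layers = 3 × (66.2 + 3.8) = 210 s.
Normal layers: 451 × (10.6 + 3.8) → 6494.4 s.
Total = 210 + 6494.4 = 6704.4 s = 1.86 hours.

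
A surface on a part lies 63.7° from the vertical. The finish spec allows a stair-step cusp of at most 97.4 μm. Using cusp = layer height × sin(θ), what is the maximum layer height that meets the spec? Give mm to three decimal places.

Layer height = cusp / sin(63.7°) = 0.0974 / 0.8965 = 0.109 mm.

0.109 mm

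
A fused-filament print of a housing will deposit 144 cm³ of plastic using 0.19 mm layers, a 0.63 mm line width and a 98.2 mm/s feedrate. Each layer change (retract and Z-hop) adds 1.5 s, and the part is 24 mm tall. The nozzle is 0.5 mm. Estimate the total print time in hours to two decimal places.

Bead cross-section = 0.19 × 0.63 = 0.1197 mm².
Total extruded path = 144000/0.1197 = 1203007.5 mm.
Print-move time = 1203007.5 / 98.2 = 12250.6 s.
Layers = ⌈24/0.19⌉ = 127.
Non-print overhead: 127 × 1.5 → 190.5 s.
Altogether 12250.6 + 190.5 = 12441.1 s, i.e. 3.46 hours.

3.46 hours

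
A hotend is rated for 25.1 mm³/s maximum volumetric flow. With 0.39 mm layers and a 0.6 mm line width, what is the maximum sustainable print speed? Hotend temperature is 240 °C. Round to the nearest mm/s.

107 mm/s

Extrusion cross-section: 0.39 × 0.6 → 0.234 mm².
v_max = Q/A = 25.1/0.234 = 107.26 mm/s → 107 mm/s.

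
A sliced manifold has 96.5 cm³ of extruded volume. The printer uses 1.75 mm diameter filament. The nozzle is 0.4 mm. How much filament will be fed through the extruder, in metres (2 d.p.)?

A = π r² = π × 0.875² = 2.4053 mm².
L = 96500 mm³ / 2.4053 mm² = 40119.74 mm, i.e. 40.12 m.

40.12 m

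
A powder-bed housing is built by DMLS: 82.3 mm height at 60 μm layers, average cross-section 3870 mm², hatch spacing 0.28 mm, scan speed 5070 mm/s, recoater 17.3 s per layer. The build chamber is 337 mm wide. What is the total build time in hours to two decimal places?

Number of layers: 82.3 / 0.06 → 1372 (rounded up).
Scan path per layer = 3870 / 0.28 = 13821.4 mm.
Laser time per layer = 13821.4 / 5070 = 2.7261 s.
Layer cycle = 2.7261 + 17.3 = 20.0261 s.
Total: 1372 × 20.0261 s = 27475.8092 s → 7.63 hours.

7.63 hours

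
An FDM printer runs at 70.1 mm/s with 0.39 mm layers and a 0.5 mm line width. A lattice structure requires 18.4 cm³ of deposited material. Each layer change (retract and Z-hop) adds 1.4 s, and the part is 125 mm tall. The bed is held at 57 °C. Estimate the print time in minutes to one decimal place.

Line area = 0.39 × 0.5 = 0.195 mm².
Path length: 18400 mm³ / 0.195 mm² → 94359 mm.
Print-move time: 94359 / 70.1 → 1346.1 s.
Layers = ⌈125/0.39⌉ = 321.
Layer-change overhead = 321 × 1.4, so 449.4 s.
Total = 1346.1 + 449.4 = 1795.5 s = 29.9 minutes.

29.9 minutes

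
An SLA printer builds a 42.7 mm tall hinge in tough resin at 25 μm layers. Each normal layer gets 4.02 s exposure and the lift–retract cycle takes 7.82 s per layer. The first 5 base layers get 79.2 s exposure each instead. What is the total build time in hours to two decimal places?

Layers = ⌈42.7/0.025⌉ = 1708.
Burn-in layers: 5 × (79.2 + 7.82) → 435.1 s.
Regular layers: 1703 × (4.02 + 7.82) → 20163.52 s.
Sum: 435.1 + 20163.52 = 20598.62 s → 5.72 hours.

5.72 hours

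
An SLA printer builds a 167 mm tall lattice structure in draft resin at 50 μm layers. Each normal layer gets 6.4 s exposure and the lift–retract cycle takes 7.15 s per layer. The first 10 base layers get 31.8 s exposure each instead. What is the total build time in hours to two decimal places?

12.64 hours

Layer count = ceil(167 / 0.05) = 3340.
Base layers: 10 × (31.8 + 7.15) → 389.5 s.
Regular layers = 3330 × (6.4 + 7.15) = 45121.5 s.
Total = 389.5 + 45121.5 = 45511 s = 12.64 hours.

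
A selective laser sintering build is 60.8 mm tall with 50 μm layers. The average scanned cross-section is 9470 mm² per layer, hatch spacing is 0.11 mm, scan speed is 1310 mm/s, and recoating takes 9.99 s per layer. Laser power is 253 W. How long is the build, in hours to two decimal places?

Number of layers: 60.8 / 0.05 → 1216 (rounded up).
Hatch length per layer: 9470 / 0.11 → 86090.9 mm.
Scan time per layer = 86090.9 / 1310 = 65.7182 s.
Layer cycle = 65.7182 + 9.99, so 75.7082 s.
Build time = 1216 × 75.7082 = 92061.1712 s = 25.57 hours.

25.57 hours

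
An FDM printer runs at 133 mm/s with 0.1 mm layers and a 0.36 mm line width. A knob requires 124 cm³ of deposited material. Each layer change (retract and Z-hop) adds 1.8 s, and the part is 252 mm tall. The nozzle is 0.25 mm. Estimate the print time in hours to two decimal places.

Extrusion cross-section = 0.1 × 0.36 = 0.036 mm².
Path length: 124000 mm³ / 0.036 mm² → 3444444.4 mm.
Time extruding: 3444444.4 / 133 → 25898.1 s.
Layer count = ceil(252 / 0.1) = 2520.
Z-hop total: 2520 × 1.8 → 4536 s.
Total = 25898.1 + 4536 = 30434.1 s = 8.45 hours.

8.45 hours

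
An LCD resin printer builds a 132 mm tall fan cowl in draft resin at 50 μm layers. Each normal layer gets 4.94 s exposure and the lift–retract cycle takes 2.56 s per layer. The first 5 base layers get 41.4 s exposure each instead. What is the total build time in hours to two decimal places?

5.55 hours

Layer count = ceil(132 / 0.05) = 2640.
Bottom layers: 5 × (41.4 + 2.56) → 219.8 s.
Regular layers = 2635 × (4.94 + 2.56) = 19762.5 s.
Sum: 219.8 + 19762.5 = 19982.3 s → 5.55 hours.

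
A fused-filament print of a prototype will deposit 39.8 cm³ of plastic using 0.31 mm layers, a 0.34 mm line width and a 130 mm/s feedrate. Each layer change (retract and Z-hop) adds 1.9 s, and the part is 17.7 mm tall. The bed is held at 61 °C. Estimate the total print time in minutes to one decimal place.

50.2 minutes

Line area: 0.31 × 0.34 → 0.1054 mm².
Path length: 39800 mm³ / 0.1054 mm² → 377609.1 mm.
Print-move time = 377609.1 / 130, so 2904.7 s.
Layer count = ceil(17.7 / 0.31) = 58.
Non-print overhead = 58 × 1.9 = 110.2 s.
Total = 2904.7 + 110.2 = 3014.9 s = 50.2 minutes.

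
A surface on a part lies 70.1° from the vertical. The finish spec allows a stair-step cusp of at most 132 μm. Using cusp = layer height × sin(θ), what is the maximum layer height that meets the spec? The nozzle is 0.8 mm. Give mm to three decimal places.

0.140 mm

sin(70.1°) = 0.9403; t_max = 0.132/0.9403 = 0.140 mm.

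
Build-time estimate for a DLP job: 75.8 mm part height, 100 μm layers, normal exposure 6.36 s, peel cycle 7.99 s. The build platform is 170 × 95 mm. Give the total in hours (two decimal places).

Layers = ⌈75.8/0.1⌉ = 758.
Per-layer time = 6.36 + 7.99 = 14.35 s.
Total = 758 × 14.35 = 10877.3 s = 3.02 hours.

3.02 hours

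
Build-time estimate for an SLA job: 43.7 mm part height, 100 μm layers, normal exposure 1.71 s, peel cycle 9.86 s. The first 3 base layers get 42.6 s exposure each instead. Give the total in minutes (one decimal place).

Number of layers: 43.7 / 0.1 → 437 (rounded up).
Base layers = 3 × (42.6 + 9.86), so 157.38 s.
Normal layers = 434 × (1.71 + 9.86) = 5021.38 s.
Total = 157.38 + 5021.38 = 5178.76 s = 86.3 minutes.

86.3 minutes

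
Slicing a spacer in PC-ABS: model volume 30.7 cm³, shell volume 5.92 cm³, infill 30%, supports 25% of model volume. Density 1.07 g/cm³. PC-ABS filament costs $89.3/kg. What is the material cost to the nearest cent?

$2.01

Infill region: 30.7 − 5.92 → 24.78 cm³.
Deposited infill = 0.30 × 24.78, so 7.434 cm³.
Support: 0.25 × 30.7 → 7.675 cm³.
Total extruded = 5.92 + 7.434 + 7.675, so 21.029 cm³.
Mass: 21.029 × 1.07 → 22.50103 g.
Cost = 22.50103 g / 1000 × $89.3/kg = $2.01.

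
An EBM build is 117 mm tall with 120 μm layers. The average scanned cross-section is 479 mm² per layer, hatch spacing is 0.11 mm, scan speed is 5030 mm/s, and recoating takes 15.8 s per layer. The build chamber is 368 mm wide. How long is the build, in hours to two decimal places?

Number of layers: 117 / 0.12 → 975 (rounded up).
Per-layer scan distance = 479 / 0.11 = 4354.5 mm.
Scan time per layer = 4354.5 / 5030 = 0.8657 s.
Time per layer = 0.8657 + 15.8 = 16.6657 s.
975 layers × 16.6657 s/layer = 16249.0575 s, i.e. 4.51 hours.

4.51 hours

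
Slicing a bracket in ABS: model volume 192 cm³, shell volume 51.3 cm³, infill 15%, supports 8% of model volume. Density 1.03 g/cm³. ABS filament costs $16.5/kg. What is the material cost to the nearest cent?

$1.49

Interior volume: 192 − 51.3 → 140.7 cm³.
Infill volume = 0.15 × 140.7, so 21.105 cm³.
Support: 0.08 × 192 → 15.36 cm³.
Total extruded: 51.3 + 21.105 + 15.36 → 87.765 cm³.
Mass = 87.765 × 1.03, so 90.39795 g.
Cost = 90.39795 g / 1000 × $16.5/kg = $1.49.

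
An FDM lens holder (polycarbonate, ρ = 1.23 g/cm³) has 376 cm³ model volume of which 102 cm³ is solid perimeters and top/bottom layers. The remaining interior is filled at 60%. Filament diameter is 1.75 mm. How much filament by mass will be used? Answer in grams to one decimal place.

Infill region: 376 − 102 → 274 cm³.
Infill deposited: 0.60 × 274 → 164.4 cm³.
Deposited volume = 102 + 164.4 = 266.4 cm³.
Mass = 266.4 × 1.23 = 327.672 g.

327.7 g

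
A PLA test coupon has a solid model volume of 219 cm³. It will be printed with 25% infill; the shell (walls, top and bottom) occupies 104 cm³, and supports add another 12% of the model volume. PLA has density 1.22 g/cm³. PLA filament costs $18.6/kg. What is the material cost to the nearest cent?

Infill region: 219 − 104 → 115 cm³.
Infill volume = 0.25 × 115 = 28.75 cm³.
Support = 0.12 × 219 = 26.28 cm³.
Total extruded: 104 + 28.75 + 26.28 → 159.03 cm³.
Mass = 159.03 × 1.22, so 194.0166 g.
Cost = 194.0166 g / 1000 × $18.6/kg = $3.61.

$3.61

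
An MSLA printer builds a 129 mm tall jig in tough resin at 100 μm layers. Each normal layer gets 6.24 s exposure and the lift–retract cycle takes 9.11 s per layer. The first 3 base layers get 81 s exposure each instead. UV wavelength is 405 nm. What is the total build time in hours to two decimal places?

5.56 hours

Layers = ⌈129/0.1⌉ = 1290.
Base layers: 3 × (81 + 9.11) → 270.33 s.
Remaining layers = 1287 × (6.24 + 9.11) = 19755.45 s.
Sum: 270.33 + 19755.45 = 20025.78 s → 5.56 hours.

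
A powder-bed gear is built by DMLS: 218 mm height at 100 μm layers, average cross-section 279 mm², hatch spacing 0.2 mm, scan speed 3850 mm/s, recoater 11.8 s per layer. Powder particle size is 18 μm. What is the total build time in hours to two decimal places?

Layer count = ceil(218 / 0.1) = 2180.
Scan path per layer = 279 / 0.2, so 1395 mm.
Per-layer scan time: 1395 / 3850 → 0.3623 s.
Per-layer time = 0.3623 + 11.8, so 12.1623 s.
Total: 2180 × 12.1623 s = 26513.814 s → 7.36 hours.

7.36 hours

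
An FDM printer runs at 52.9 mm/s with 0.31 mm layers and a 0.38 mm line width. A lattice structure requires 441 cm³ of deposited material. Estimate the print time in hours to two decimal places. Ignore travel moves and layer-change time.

Line area = 0.31 × 0.38, so 0.1178 mm².
Path length: 441000 mm³ / 0.1178 mm² → 3743633.3 mm.
Extrusion time: 3743633.3 / 52.9 → 70768.1 s.
That's 70768.1 s → 19.66 hours.

19.66 hours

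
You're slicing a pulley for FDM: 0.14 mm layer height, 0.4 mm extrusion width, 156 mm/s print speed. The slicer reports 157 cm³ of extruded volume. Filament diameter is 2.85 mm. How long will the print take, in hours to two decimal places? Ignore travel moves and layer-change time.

4.99 hours

Bead cross-section: 0.14 × 0.4 → 0.056 mm².
Path length: 157000 mm³ / 0.056 mm² → 2803571.4 mm.
Extrusion time = 2803571.4 / 156 = 17971.6 s.
Converting: 17971.6 s = 4.99 hours.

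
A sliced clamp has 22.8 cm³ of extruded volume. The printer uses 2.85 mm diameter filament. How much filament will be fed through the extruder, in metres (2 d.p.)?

Filament cross-section = π × (2.85/2)² = 6.3794 mm².
L = 22800 mm³ / 6.3794 mm² = 3574 mm, i.e. 3.57 m.

3.57 m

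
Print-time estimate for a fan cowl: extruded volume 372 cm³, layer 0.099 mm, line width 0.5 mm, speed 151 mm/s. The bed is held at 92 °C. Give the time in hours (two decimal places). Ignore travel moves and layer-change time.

13.82 hours

Extrusion cross-section = 0.099 × 0.5, so 0.0495 mm².
Path length: 372000 mm³ / 0.0495 mm² → 7515151.5 mm.
Print-move time = 7515151.5 / 151 = 49769.2 s.
Converting: 49769.2 s = 13.82 hours.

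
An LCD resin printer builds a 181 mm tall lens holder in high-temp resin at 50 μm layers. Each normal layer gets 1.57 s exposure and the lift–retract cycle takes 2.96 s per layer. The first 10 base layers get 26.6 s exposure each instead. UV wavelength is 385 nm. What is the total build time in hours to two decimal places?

Layers = ⌈181/0.05⌉ = 3620.
Burn-in layers = 10 × (26.6 + 2.96), so 295.6 s.
Normal layers = 3610 × (1.57 + 2.96), so 16353.3 s.
Total = 295.6 + 16353.3 = 16648.9 s = 4.62 hours.

4.62 hours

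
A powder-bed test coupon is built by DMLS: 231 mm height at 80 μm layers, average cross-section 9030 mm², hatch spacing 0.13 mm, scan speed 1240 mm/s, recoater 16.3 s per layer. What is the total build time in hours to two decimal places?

Layers = ⌈231/0.08⌉ = 2888.
Hatch length per layer: 9030 / 0.13 → 69461.5 mm.
Laser time per layer = 69461.5 / 1240, so 56.0173 s.
Layer cycle = 56.0173 + 16.3, so 72.3173 s.
Total: 2888 × 72.3173 s = 208852.3624 s → 58.01 hours.

58.01 hours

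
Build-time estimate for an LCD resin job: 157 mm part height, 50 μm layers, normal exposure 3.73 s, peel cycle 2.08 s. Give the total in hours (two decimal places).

Number of layers: 157 / 0.05 → 3140 (rounded up).
Per-layer time = 3.73 + 2.08, so 5.81 s.
Build time: 3140 × 5.81 s = 18243.4 s, i.e. 5.07 hours.

5.07 hours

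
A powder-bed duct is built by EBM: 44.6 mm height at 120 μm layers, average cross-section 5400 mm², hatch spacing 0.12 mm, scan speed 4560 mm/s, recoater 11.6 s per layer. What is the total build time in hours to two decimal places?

Layer count = ceil(44.6 / 0.12) = 372.
Per-layer scan distance = 5400 / 0.12 = 45000 mm.
Beam time per layer: 45000 / 4560 → 9.8684 s.
Per-layer time = 9.8684 + 11.6 = 21.4684 s.
Build time = 372 × 21.4684 = 7986.2448 s = 2.22 hours.

2.22 hours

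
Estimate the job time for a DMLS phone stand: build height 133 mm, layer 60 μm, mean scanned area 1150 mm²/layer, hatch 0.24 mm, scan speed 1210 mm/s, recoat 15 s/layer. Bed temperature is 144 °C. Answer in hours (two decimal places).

11.68 hours

Layers = ⌈133/0.06⌉ = 2217.
Scan path per layer = 1150 / 0.24, so 4791.7 mm.
Per-layer scan time: 4791.7 / 1210 → 3.9601 s.
Per-layer time = 3.9601 + 15, so 18.9601 s.
Build time = 2217 × 18.9601 = 42034.5417 s = 11.68 hours.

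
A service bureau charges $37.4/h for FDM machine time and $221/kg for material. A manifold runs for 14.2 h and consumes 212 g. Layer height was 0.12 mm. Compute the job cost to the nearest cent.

Machine-time cost: 37.4 × 14.2 → $531.08.
Material cost: 221 × 212/1000 → $46.852.
Job cost: 531.08 + 46.852 = 577.932 ≈ $577.93.

$577.93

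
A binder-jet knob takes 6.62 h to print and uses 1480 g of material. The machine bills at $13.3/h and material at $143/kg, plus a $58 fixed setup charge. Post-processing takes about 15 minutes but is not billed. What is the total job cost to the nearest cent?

$357.69

Machine-time cost: 13.3 × 6.62 → $88.046.
Material cost = 143 × 1480/1000 = $211.64.
Adding setup: 88.046 + 211.64 + 58 → 357.686 ≈ $357.69.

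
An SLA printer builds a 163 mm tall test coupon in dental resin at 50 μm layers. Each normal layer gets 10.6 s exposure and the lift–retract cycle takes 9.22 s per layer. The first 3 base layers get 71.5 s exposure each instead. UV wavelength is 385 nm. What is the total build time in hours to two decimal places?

18.00 hours

Layer count = ceil(163 / 0.05) = 3260.
Bottom layers = 3 × (71.5 + 9.22) = 242.16 s.
Regular layers = 3257 × (10.6 + 9.22) = 64553.74 s.
Total = 242.16 + 64553.74 = 64795.9 s = 18.00 hours.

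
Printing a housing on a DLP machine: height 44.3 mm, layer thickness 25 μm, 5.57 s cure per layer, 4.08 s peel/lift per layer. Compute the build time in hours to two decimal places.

Layer count = ceil(44.3 / 0.025) = 1772.
Cycle time = 5.57 + 4.08, so 9.65 s.
Total = 1772 × 9.65 = 17099.8 s = 4.75 hours.

4.75 hours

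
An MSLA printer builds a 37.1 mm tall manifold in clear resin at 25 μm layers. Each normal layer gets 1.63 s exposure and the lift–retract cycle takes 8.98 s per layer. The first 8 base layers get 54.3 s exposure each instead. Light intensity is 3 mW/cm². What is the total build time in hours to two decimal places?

Layer count = ceil(37.1 / 0.025) = 1484.
Base layers: 8 × (54.3 + 8.98) → 506.24 s.
Remaining layers = 1476 × (1.63 + 8.98) = 15660.36 s.
Total = 506.24 + 15660.36 = 16166.6 s = 4.49 hours.

4.49 hours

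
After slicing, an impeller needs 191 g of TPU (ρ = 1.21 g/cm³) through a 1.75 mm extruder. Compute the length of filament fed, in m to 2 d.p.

65.63 m

Volume = 191 g / 1.21 g·cm⁻³ = 157.8512 cm³ = 157851.2 mm³.
A = π r² = π × 0.875² = 2.4053 mm².
L = V/A = 157851.2/2.4053 = 65626.41 mm → 65.63 m.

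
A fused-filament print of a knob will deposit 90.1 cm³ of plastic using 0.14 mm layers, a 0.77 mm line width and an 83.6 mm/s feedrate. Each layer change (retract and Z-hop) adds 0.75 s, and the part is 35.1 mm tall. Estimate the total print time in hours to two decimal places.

Extrusion cross-section: 0.14 × 0.77 → 0.1078 mm².
Path length: 90100 mm³ / 0.1078 mm² → 835807.1 mm.
Print-move time: 835807.1 / 83.6 → 9997.7 s.
Number of layers: 35.1 / 0.14 → 251 (rounded up).
Z-hop total: 251 × 0.75 → 188.25 s.
Altogether 9997.7 + 188.25 = 10185.95 s, i.e. 2.83 hours.

2.83 hours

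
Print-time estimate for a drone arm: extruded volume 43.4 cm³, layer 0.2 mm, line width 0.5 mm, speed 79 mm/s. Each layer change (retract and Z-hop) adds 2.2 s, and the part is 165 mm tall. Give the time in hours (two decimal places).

2.03 hours

Line area: 0.2 × 0.5 → 0.1 mm².
Path length: 43400 mm³ / 0.1 mm² → 434000 mm.
Extrusion time: 434000 / 79 → 5493.7 s.
Layer count = ceil(165 / 0.2) = 825.
Non-print overhead: 825 × 2.2 → 1815 s.
Altogether 5493.7 + 1815 = 7308.7 s, i.e. 2.03 hours.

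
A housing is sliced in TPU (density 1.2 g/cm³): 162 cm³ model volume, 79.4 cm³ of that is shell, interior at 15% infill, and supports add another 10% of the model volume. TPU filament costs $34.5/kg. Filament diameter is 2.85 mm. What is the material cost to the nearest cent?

Interior volume = 162 − 79.4 = 82.6 cm³.
Deposited infill = 0.15 × 82.6, so 12.39 cm³.
Support: 0.10 × 162 → 16.2 cm³.
Deposited volume: 79.4 + 12.39 + 16.2 → 107.99 cm³.
Mass = 107.99 × 1.2, so 129.588 g.
At $34.5/kg: 129.588/1000 × 34.5 = $4.47.

$4.47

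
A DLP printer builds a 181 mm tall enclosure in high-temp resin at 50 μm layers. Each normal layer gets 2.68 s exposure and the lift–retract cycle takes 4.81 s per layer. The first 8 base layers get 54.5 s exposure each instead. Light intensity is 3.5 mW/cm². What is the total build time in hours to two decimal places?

Number of layers: 181 / 0.05 → 3620 (rounded up).
Burn-in layers = 8 × (54.5 + 4.81) = 474.48 s.
Regular layers = 3612 × (2.68 + 4.81) = 27053.88 s.
Total = 474.48 + 27053.88 = 27528.36 s = 7.65 hours.

7.65 hours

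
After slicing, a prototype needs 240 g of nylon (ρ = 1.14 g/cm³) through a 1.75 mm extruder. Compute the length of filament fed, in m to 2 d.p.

Extruded volume: 240/1.14 = 210.5263 cm³ (210526.3 mm³).
A = π r² = π × 0.875² = 2.4053 mm².
L = V/A = 210526.3/2.4053 = 87526.01 mm → 87.53 m.

87.53 m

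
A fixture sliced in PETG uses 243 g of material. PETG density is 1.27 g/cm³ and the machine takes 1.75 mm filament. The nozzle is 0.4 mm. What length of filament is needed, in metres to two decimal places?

Extruded volume: 243/1.27 = 191.3386 cm³ (191338.6 mm³).
Cross-section of 1.75 mm filament: π·(1.75/2)² = 2.4053 mm².
Length = 191338.6 / 2.4053 = 79548.75 mm = 79.55 m.

79.55 m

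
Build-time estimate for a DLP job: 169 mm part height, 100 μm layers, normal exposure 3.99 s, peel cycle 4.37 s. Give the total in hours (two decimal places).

3.92 hours

Layer count = ceil(169 / 0.1) = 1690.
Cycle time: 3.99 + 4.37 → 8.36 s.
Total = 1690 × 8.36 = 14128.4 s = 3.92 hours.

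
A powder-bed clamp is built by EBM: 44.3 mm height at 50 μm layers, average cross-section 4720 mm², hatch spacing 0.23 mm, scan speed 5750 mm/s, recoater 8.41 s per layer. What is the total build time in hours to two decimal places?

Layer count = ceil(44.3 / 0.05) = 886.
Hatch length per layer = 4720 / 0.23 = 20521.7 mm.
Per-layer scan time = 20521.7 / 5750, so 3.569 s.
Time per layer = 3.569 + 8.41, so 11.979 s.
886 layers × 11.979 s/layer = 10613.394 s, i.e. 2.95 hours.

2.95 hours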